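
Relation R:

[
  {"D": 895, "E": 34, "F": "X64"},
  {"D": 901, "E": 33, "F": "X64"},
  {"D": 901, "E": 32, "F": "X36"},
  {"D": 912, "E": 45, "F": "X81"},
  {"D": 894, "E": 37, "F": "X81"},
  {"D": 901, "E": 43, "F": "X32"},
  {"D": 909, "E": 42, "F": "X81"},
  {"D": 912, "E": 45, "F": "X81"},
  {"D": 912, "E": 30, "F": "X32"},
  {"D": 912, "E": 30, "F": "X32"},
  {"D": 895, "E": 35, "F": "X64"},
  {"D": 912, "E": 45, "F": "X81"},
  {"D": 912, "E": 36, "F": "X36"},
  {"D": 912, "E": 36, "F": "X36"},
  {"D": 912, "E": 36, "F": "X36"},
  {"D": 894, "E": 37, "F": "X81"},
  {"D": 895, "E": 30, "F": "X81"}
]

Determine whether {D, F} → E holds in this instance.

No

(D=895, F=X64): 2 rows → E takes values {34, 35} — violation
(D=901, F=X64): 1 row → E = 33 ✓
(D=901, F=X36): 1 row → E = 32 ✓
(D=912, F=X81): 3 rows → E = 45, 45, 45 ✓
(D=894, F=X81): 2 rows → E = 37, 37 ✓
(D=901, F=X32): 1 row → E = 43 ✓
(D=909, F=X81): 1 row → E = 42 ✓
(D=912, F=X32): 2 rows → E = 30, 30 ✓
(D=912, F=X36): 3 rows → E = 36, 36, 36 ✓
(D=895, F=X81): 1 row → E = 30 ✓
Two rows agree on {D, F} but differ on E, so {D, F} → E does not hold.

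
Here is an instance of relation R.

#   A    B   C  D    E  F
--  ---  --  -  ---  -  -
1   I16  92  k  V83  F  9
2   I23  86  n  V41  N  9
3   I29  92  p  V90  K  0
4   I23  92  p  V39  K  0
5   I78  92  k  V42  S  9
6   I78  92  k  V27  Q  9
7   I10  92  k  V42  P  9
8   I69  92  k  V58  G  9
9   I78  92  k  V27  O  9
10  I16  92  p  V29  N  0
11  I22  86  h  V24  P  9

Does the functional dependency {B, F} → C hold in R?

No

(B=92, F=9): rows 1, 5, 6, 7, 8, 9 → C = k, k, k, k, k, k ✓
(B=86, F=9): rows 2, 11 → C takes values {n, h} — violation
(B=92, F=0): rows 3, 4, 10 → C = p, p, p ✓
Two rows agree on {B, F} but differ on C, so {B, F} → C does not hold.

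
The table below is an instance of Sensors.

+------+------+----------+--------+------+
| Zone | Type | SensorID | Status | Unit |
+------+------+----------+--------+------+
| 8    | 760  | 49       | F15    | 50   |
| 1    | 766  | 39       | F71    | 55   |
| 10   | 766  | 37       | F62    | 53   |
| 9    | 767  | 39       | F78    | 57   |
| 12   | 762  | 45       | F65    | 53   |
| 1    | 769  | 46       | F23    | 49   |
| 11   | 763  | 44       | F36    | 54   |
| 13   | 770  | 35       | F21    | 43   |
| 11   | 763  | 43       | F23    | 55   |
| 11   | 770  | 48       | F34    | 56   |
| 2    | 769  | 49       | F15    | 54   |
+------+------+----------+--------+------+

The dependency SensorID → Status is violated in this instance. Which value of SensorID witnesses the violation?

SensorID=49: 2 rows → Status = F15, F15 ✓
SensorID=39: 2 rows → Status takes values {F71, F78} — violation
SensorID=37: 1 row → Status = F62 ✓
SensorID=45: 1 row → Status = F65 ✓
SensorID=46: 1 row → Status = F23 ✓
SensorID=44: 1 row → Status = F36 ✓
SensorID=35: 1 row → Status = F21 ✓
SensorID=43: 1 row → Status = F23 ✓
SensorID=48: 1 row → Status = F34 ✓
The only SensorID value with inconsistent Status is SensorID=39.

39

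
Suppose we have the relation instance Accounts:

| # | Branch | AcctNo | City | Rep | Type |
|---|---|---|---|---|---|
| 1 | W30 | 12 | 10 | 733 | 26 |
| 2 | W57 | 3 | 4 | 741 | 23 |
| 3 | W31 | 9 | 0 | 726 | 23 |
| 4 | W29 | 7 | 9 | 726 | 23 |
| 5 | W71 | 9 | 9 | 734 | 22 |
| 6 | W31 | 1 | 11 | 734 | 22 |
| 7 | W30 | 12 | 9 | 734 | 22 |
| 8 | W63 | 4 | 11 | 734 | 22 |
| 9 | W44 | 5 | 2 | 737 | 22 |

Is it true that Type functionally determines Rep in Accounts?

Type=26: row 1 → Rep = 733 ✓
Type=23: rows 2, 3, 4 → Rep takes values {741, 726} — violation
Type=22: rows 5, 6, 7, 8, 9 → Rep takes values {734, 737} — violation
Two rows agree on Type but differ on Rep, so Type -> Rep does not hold.

No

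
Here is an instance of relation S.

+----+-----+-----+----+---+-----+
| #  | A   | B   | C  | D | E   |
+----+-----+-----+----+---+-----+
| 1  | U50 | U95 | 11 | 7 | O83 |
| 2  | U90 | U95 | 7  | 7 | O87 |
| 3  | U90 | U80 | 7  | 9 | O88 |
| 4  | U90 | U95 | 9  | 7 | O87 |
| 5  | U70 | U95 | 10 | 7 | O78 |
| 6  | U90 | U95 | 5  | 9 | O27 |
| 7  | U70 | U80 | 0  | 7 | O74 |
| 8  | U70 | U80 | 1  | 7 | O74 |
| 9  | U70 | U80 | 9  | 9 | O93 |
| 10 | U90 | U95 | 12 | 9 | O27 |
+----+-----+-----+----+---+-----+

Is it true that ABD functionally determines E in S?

(A=U50, B=U95, D=7): row 1 → E = O83 ✓
(A=U90, B=U95, D=7): rows 2, 4 → E = O87, O87 ✓
(A=U90, B=U80, D=9): row 3 → E = O88 ✓
(A=U70, B=U95, D=7): row 5 → E = O78 ✓
(A=U90, B=U95, D=9): rows 6, 10 → E = O27, O27 ✓
(A=U70, B=U80, D=7): rows 7, 8 → E = O74, O74 ✓
(A=U70, B=U80, D=9): row 9 → E = O93 ✓
Every ABD value is associated with a single E value, so ABD → E holds.

Yes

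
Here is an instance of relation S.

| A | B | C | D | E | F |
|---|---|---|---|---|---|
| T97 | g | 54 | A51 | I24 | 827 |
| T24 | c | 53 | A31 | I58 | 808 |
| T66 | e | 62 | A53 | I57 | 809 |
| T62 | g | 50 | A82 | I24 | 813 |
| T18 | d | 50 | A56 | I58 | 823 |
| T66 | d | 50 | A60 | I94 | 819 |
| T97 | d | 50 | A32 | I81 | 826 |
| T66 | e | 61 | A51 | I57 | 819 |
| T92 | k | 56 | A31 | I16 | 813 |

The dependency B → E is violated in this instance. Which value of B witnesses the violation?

B=g: 2 rows → E = I24, I24 ✓
B=c: 1 row → E = I58 ✓
B=e: 2 rows → E = I57, I57 ✓
B=d: 3 rows → E takes values {I58, I94, I81} — violation
B=k: 1 row → E = I16 ✓
The only B value with inconsistent E is B=d.

d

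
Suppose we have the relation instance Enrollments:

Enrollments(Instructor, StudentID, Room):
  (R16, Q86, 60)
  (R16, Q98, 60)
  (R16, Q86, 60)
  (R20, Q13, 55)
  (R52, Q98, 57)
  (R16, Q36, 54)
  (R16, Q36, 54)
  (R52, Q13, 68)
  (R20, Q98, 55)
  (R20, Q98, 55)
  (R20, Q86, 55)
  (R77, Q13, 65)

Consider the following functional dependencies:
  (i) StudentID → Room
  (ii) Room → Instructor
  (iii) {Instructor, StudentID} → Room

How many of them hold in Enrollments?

(i) StudentID → Room: StudentID=Q86: 3 rows → Room takes values {60, 55} — violation; StudentID=Q98: 4 rows → Room takes values {60, 57, 55} — violation; StudentID=Q13: 3 rows → Room takes values {55, 68, 65} — violation — fails.
(ii) Room → Instructor: every LHS value maps to a single RHS value — holds.
(iii) {Instructor, StudentID} → Room: every LHS value maps to a single RHS value — holds.
2 of the 3 dependencies hold.

2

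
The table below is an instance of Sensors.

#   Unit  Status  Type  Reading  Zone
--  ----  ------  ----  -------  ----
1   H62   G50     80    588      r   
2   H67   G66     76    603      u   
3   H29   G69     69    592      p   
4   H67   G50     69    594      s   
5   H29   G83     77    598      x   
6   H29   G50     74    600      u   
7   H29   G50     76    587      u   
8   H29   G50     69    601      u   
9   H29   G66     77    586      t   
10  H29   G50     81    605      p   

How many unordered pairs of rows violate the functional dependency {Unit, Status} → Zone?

(Unit=H29, Status=G50): violating pairs (6,10), (7,10), (8,10) — 3 pairs.

3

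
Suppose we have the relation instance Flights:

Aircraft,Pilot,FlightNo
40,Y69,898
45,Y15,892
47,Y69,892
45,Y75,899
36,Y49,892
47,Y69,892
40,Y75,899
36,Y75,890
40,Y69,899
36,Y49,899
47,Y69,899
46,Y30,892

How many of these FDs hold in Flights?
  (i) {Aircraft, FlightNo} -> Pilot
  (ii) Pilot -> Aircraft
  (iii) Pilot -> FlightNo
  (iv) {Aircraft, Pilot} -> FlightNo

(i) {Aircraft, FlightNo} -> Pilot: (Aircraft=40, FlightNo=899): 2 rows → Pilot takes values {Y75, Y69} — violation — fails.
(ii) Pilot -> Aircraft: Pilot=Y69: 5 rows → Aircraft takes values {40, 47} — violation; Pilot=Y75: 3 rows → Aircraft takes values {45, 40, 36} — violation — fails.
(iii) Pilot -> FlightNo: Pilot=Y69: 5 rows → FlightNo takes values {898, 892, 899} — violation; Pilot=Y75: 3 rows → FlightNo takes values {899, 890} — violation; Pilot=Y49: 2 rows → FlightNo takes values {892, 899} — violation — fails.
(iv) {Aircraft, Pilot} -> FlightNo: (Aircraft=40, Pilot=Y69): 2 rows → FlightNo takes values {898, 899} — violation; (Aircraft=47, Pilot=Y69): 3 rows → FlightNo takes values {892, 899} — violation; (Aircraft=36, Pilot=Y49): 2 rows → FlightNo takes values {892, 899} — violation — fails.
None of the 4 dependencies hold.

0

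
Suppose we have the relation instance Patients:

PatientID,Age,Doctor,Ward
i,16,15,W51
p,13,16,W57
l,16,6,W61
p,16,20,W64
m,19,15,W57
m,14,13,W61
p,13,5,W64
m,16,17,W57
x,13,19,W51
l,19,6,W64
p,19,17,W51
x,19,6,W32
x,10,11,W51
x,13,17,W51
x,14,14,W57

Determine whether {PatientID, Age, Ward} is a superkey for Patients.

Two distinct rows share (PatientID=x, Age=13, Ward=W51), so {PatientID, Age, Ward} does not determine every attribute — not a superkey.

No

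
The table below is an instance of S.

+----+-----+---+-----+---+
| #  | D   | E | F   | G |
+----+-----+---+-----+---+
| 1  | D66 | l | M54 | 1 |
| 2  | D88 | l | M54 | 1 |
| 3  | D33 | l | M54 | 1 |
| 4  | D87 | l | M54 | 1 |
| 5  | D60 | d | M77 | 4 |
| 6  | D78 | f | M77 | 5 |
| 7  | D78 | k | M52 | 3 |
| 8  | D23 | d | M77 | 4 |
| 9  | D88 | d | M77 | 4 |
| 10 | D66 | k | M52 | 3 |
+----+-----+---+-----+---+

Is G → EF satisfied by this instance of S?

G=1: rows 1, 2, 3, 4 → {E,F} = (l, M54), (l, M54), (l, M54), (l, M54) ✓
G=4: rows 5, 8, 9 → {E,F} = (d, M77), (d, M77), (d, M77) ✓
G=5: row 6 → {E,F} = (f, M77) ✓
G=3: rows 7, 10 → {E,F} = (k, M52), (k, M52) ✓
Every G value is associated with a single EF value, so G → EF holds.

Yes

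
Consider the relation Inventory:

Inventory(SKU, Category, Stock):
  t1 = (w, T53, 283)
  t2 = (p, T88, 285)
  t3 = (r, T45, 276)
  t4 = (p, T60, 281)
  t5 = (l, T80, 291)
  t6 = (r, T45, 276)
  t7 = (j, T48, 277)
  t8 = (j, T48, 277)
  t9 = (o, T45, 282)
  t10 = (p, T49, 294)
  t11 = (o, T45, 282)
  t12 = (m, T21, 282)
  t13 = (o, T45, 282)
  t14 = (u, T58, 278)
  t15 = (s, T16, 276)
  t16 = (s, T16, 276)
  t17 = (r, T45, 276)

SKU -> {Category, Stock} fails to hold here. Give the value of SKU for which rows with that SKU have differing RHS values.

SKU=w: row 1 → {Category,Stock} = (T53, 283) ✓
SKU=p: rows 2, 4, 10 → {Category,Stock} takes values {(T88, 285), (T60, 281), (T49, 294)} — violation
SKU=r: rows 3, 6, 17 → {Category,Stock} = (T45, 276), (T45, 276), (T45, 276) ✓
SKU=l: row 5 → {Category,Stock} = (T80, 291) ✓
SKU=j: rows 7, 8 → {Category,Stock} = (T48, 277), (T48, 277) ✓
SKU=o: rows 9, 11, 13 → {Category,Stock} = (T45, 282), (T45, 282), (T45, 282) ✓
SKU=m: row 12 → {Category,Stock} = (T21, 282) ✓
SKU=u: row 14 → {Category,Stock} = (T58, 278) ✓
SKU=s: rows 15, 16 → {Category,Stock} = (T16, 276), (T16, 276) ✓
The only SKU value with inconsistent RHS is SKU=p.

p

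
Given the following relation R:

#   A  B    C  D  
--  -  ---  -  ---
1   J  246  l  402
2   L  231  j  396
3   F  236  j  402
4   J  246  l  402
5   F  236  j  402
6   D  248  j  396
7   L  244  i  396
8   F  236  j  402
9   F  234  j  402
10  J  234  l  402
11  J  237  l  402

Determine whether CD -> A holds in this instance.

No

(C=l, D=402): rows 1, 4, 10, 11 → A = J, J, J, J ✓
(C=j, D=396): rows 2, 6 → A takes values {L, D} — violation
(C=j, D=402): rows 3, 5, 8, 9 → A = F, F, F, F ✓
(C=i, D=396): row 7 → A = L ✓
Two rows agree on CD but differ on A, so CD -> A does not hold.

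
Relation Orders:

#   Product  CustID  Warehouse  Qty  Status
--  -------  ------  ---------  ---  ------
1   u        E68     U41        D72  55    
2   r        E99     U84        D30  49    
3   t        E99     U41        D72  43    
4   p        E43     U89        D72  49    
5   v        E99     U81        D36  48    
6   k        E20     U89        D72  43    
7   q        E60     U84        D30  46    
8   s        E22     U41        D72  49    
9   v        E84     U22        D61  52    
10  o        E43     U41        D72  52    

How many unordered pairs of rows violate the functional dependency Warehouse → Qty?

0

Warehouse=U41: all 4 rows agree on Qty — 0 pairs.
Warehouse=U84: all 2 rows agree on Qty — 0 pairs.
Warehouse=U89: all 2 rows agree on Qty — 0 pairs.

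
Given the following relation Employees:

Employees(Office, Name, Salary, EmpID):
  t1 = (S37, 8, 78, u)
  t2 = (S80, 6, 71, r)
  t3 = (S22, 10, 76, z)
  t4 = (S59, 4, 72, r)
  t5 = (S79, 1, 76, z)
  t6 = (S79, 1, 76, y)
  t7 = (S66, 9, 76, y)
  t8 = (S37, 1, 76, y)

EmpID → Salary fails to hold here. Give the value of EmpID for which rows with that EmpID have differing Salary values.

r

EmpID=u: row 1 → Salary = 78 ✓
EmpID=r: rows 2, 4 → Salary takes values {71, 72} — violation
EmpID=z: rows 3, 5 → Salary = 76, 76 ✓
EmpID=y: rows 6, 7, 8 → Salary = 76, 76, 76 ✓
The only EmpID value with inconsistent Salary is EmpID=r.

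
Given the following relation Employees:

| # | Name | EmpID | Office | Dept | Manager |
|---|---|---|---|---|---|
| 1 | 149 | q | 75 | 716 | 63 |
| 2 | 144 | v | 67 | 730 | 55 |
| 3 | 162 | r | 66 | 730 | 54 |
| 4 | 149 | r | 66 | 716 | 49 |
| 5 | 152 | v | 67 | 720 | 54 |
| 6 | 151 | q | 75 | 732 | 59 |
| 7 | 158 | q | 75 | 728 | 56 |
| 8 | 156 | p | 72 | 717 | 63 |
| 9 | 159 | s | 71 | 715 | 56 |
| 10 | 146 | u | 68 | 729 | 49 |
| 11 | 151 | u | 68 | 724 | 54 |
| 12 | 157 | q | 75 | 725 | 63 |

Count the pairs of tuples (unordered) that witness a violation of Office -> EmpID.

Office=75: all 4 rows agree on EmpID — 0 pairs.
Office=67: all 2 rows agree on EmpID — 0 pairs.
Office=66: all 2 rows agree on EmpID — 0 pairs.
Office=68: all 2 rows agree on EmpID — 0 pairs.

0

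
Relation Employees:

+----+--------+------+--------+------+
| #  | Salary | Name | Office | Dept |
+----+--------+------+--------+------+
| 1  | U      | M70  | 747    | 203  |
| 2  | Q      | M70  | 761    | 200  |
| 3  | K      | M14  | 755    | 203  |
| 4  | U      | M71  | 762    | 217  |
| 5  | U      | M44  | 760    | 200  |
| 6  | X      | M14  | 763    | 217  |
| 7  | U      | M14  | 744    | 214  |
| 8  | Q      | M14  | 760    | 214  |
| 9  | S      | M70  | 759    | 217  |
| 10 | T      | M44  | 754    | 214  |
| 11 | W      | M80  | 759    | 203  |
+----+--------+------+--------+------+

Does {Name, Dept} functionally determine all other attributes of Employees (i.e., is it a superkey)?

No

Rows 7 and 8 have the same {Name, Dept} value (Name=M14, Dept=214) but are distinct tuples, so {Name, Dept} does not determine every attribute — not a superkey.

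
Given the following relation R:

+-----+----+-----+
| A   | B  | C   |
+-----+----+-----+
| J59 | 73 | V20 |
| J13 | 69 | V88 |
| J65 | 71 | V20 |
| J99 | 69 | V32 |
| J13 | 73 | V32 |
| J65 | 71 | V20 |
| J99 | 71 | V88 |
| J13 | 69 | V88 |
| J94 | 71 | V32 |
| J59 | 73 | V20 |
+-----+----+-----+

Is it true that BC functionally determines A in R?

(B=73, C=V20): 2 rows → A = J59, J59 ✓
(B=69, C=V88): 2 rows → A = J13, J13 ✓
(B=71, C=V20): 2 rows → A = J65, J65 ✓
(B=69, C=V32): 1 row → A = J99 ✓
(B=73, C=V32): 1 row → A = J13 ✓
(B=71, C=V88): 1 row → A = J99 ✓
(B=71, C=V32): 1 row → A = J94 ✓
Every BC value is associated with a single A value, so BC → A holds.

Yes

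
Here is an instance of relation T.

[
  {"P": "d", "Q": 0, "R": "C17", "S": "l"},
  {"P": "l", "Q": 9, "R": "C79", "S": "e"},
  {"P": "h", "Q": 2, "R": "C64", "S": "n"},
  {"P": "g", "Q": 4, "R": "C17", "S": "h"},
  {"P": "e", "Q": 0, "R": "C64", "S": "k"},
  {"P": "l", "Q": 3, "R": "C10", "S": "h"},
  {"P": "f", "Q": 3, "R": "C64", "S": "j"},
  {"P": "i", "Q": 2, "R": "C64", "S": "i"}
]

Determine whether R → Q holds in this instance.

R=C17: 2 rows → Q takes values {0, 4} — violation
R=C79: 1 row → Q = 9 ✓
R=C64: 4 rows → Q takes values {2, 0, 3} — violation
R=C10: 1 row → Q = 3 ✓
Two rows agree on R but differ on Q, so R → Q does not hold.

No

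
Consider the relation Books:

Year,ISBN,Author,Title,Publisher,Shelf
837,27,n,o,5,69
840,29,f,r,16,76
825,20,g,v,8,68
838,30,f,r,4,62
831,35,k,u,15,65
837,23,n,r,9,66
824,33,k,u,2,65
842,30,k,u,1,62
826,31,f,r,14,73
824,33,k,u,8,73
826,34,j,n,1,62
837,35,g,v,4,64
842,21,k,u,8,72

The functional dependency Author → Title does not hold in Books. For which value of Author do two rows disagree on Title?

Author=n: 2 rows → Title takes values {o, r} — violation
Author=f: 3 rows → Title = r, r, r ✓
Author=g: 2 rows → Title = v, v ✓
Author=k: 5 rows → Title = u, u, u, u, u ✓
Author=j: 1 row → Title = n ✓
The only Author value with inconsistent Title is Author=n.

n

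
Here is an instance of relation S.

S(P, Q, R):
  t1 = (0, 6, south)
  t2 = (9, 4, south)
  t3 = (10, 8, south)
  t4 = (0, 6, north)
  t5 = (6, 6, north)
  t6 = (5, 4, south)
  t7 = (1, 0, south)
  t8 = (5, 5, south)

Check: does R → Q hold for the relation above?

R=south: rows 1, 2, 3, 6, 7, 8 → Q takes values {6, 4, 8, 0, 5} — violation
R=north: rows 4, 5 → Q = 6, 6 ✓
Two rows agree on R but differ on Q, so R → Q does not hold.

No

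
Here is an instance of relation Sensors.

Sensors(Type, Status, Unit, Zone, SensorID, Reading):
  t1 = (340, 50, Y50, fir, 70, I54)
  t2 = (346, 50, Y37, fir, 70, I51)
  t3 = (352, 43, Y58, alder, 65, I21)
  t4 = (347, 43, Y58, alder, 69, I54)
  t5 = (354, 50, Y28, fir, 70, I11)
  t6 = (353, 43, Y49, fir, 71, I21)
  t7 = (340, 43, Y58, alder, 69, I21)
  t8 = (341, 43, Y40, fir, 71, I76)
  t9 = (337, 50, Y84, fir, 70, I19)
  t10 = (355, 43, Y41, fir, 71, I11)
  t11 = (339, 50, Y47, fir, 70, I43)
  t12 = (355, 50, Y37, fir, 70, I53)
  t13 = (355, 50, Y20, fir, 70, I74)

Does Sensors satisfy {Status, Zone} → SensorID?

(Status=50, Zone=fir): rows 1, 2, 5, 9, 11, 12, 13 → SensorID = 70, 70, 70, 70, 70, 70, 70 ✓
(Status=43, Zone=alder): rows 3, 4, 7 → SensorID takes values {65, 69} — violation
(Status=43, Zone=fir): rows 6, 8, 10 → SensorID = 71, 71, 71 ✓
Two rows agree on {Status, Zone} but differ on SensorID, so {Status, Zone} → SensorID does not hold.

No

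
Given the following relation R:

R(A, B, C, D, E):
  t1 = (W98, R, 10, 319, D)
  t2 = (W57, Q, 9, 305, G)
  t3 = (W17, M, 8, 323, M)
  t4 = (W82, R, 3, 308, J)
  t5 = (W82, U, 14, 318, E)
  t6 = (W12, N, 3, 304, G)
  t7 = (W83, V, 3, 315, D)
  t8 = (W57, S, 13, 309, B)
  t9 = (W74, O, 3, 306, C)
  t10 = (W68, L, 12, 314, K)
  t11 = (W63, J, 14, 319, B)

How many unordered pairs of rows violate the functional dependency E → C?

3

E=D: violating pairs (1,7) — 1 pair.
E=G: violating pairs (2,6) — 1 pair.
E=B: violating pairs (8,11) — 1 pair.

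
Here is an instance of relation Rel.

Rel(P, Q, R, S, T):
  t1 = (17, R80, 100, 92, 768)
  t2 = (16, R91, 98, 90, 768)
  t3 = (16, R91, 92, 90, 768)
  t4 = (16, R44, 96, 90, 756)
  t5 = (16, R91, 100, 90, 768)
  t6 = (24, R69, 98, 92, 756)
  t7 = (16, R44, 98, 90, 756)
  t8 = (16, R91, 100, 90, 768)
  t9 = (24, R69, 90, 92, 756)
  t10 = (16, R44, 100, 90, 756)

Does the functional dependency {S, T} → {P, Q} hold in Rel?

Yes

(S=92, T=768): row 1 → {P,Q} = (17, R80) ✓
(S=90, T=768): rows 2, 3, 5, 8 → {P,Q} = (16, R91), (16, R91), (16, R91), (16, R91) ✓
(S=90, T=756): rows 4, 7, 10 → {P,Q} = (16, R44), (16, R44), (16, R44) ✓
(S=92, T=756): rows 6, 9 → {P,Q} = (24, R69), (24, R69) ✓
Every {S, T} value is associated with a single {P, Q} value, so {S, T} → {P, Q} holds.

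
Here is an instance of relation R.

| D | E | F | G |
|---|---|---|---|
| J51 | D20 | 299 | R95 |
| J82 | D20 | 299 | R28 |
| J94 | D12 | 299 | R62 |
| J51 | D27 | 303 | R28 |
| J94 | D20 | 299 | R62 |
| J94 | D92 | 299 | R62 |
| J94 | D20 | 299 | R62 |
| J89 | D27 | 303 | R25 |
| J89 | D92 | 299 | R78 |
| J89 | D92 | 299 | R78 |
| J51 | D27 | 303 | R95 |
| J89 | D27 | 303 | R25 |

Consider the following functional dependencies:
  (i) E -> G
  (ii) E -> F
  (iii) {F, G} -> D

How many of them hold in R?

2

(i) E -> G: E=D20: 4 rows → G takes values {R95, R28, R62} — violation; E=D27: 4 rows → G takes values {R28, R25, R95} — violation; E=D92: 3 rows → G takes values {R62, R78} — violation — fails.
(ii) E -> F: every LHS value maps to a single RHS value — holds.
(iii) {F, G} -> D: every LHS value maps to a single RHS value — holds.
2 of the 3 dependencies hold.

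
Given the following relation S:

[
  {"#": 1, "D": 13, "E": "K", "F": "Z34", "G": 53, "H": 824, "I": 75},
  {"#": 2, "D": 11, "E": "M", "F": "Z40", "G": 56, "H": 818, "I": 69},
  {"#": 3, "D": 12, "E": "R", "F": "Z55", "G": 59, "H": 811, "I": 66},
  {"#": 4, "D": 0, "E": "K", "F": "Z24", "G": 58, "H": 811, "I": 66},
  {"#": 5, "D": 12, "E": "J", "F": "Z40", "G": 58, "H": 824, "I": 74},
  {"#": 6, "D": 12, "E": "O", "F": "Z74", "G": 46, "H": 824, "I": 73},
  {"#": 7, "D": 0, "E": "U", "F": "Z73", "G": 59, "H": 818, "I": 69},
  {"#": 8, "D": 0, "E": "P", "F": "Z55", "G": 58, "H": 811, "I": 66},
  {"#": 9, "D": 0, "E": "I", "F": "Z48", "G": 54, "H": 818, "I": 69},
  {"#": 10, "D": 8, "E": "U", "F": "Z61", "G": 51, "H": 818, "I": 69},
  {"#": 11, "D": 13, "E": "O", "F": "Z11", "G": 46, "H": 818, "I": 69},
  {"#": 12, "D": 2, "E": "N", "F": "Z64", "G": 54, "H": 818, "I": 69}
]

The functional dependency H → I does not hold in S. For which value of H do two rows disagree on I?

824

H=824: rows 1, 5, 6 → I takes values {75, 74, 73} — violation
H=818: rows 2, 7, 9, 10, 11, 12 → I = 69, 69, 69, 69, 69, 69 ✓
H=811: rows 3, 4, 8 → I = 66, 66, 66 ✓
The only H value with inconsistent I is H=824.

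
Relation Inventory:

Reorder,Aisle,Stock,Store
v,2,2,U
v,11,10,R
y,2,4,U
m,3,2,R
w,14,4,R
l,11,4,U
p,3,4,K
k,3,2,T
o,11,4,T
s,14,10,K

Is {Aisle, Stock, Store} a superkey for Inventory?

All 10 rows have distinct {Aisle, Stock, Store} values, so {Aisle, Stock, Store} → (all attributes) holds and {Aisle, Stock, Store} is a superkey.

Yes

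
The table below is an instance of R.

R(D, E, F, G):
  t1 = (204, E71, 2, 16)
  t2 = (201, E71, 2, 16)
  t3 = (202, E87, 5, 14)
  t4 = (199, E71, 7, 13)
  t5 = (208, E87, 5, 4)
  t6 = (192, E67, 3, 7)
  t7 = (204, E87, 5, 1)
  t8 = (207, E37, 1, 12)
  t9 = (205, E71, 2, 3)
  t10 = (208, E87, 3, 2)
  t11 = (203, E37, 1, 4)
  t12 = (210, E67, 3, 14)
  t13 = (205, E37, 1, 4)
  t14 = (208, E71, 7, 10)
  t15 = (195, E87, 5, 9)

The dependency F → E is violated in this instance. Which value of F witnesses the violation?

3

F=2: rows 1, 2, 9 → E = E71, E71, E71 ✓
F=5: rows 3, 5, 7, 15 → E = E87, E87, E87, E87 ✓
F=7: rows 4, 14 → E = E71, E71 ✓
F=3: rows 6, 10, 12 → E takes values {E67, E87} — violation
F=1: rows 8, 11, 13 → E = E37, E37, E37 ✓
The only F value with inconsistent E is F=3.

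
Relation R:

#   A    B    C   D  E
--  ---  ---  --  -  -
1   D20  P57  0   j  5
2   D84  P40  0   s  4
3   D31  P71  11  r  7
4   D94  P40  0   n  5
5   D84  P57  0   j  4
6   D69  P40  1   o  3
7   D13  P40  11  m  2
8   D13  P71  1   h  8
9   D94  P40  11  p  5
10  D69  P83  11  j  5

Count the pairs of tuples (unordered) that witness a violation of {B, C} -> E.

(B=P57, C=0): violating pairs (1,5) — 1 pair.
(B=P40, C=0): violating pairs (2,4) — 1 pair.
(B=P40, C=11): violating pairs (7,9) — 1 pair.

3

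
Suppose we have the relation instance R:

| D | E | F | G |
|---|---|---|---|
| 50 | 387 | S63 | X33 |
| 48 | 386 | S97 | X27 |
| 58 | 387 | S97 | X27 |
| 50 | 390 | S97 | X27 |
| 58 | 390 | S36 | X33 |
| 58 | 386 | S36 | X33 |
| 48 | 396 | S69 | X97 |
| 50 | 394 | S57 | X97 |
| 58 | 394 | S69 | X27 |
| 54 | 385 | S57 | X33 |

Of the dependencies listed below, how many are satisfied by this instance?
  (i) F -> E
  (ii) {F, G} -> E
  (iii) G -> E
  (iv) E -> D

0

(i) F -> E: F=S97: 3 rows → E takes values {386, 387, 390} — violation; F=S36: 2 rows → E takes values {390, 386} — violation; F=S69: 2 rows → E takes values {396, 394} — violation; F=S57: 2 rows → E takes values {394, 385} — violation — fails.
(ii) {F, G} -> E: (F=S97, G=X27): 3 rows → E takes values {386, 387, 390} — violation; (F=S36, G=X33): 2 rows → E takes values {390, 386} — violation — fails.
(iii) G -> E: G=X33: 4 rows → E takes values {387, 390, 386, 385} — violation; G=X27: 4 rows → E takes values {386, 387, 390, 394} — violation; G=X97: 2 rows → E takes values {396, 394} — violation — fails.
(iv) E -> D: E=387: 2 rows → D takes values {50, 58} — violation; E=386: 2 rows → D takes values {48, 58} — violation; E=390: 2 rows → D takes values {50, 58} — violation; E=394: 2 rows → D takes values {50, 58} — violation — fails.
None of the 4 dependencies hold.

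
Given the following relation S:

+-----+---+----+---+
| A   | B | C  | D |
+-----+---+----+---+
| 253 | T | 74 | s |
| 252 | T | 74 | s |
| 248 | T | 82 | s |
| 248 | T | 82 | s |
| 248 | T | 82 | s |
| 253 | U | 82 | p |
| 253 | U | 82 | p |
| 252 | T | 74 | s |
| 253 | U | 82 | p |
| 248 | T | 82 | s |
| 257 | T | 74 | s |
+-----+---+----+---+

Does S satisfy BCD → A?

No

(B=T, C=74, D=s): 4 rows → A takes values {253, 252, 257} — violation
(B=T, C=82, D=s): 4 rows → A = 248, 248, 248, 248 ✓
(B=U, C=82, D=p): 3 rows → A = 253, 253, 253 ✓
Two rows agree on BCD but differ on A, so BCD → A does not hold.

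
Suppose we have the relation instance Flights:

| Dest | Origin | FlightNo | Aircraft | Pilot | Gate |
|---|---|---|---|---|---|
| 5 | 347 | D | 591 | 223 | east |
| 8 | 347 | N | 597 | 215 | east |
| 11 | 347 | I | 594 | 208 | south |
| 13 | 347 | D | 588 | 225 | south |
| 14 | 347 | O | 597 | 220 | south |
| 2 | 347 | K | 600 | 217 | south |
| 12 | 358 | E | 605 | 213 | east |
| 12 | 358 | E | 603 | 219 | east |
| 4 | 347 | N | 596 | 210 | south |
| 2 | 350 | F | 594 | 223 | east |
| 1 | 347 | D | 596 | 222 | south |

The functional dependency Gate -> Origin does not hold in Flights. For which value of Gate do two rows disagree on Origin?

east

Gate=east: 5 rows → Origin takes values {347, 358, 350} — violation
Gate=south: 6 rows → Origin = 347, 347, 347, 347, 347, 347 ✓
The only Gate value with inconsistent Origin is Gate=east.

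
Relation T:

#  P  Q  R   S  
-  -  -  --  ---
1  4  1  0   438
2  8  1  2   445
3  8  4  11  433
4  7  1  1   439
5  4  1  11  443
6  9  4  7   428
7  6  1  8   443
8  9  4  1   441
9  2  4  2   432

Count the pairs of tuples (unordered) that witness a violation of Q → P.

Q=1: violating pairs (1,2), (1,4), (1,7), (2,4), (2,5), (2,7), (4,5), (4,7), (5,7) — 9 pairs.
Q=4: violating pairs (3,6), (3,8), (3,9), (6,9), (8,9) — 5 pairs.

14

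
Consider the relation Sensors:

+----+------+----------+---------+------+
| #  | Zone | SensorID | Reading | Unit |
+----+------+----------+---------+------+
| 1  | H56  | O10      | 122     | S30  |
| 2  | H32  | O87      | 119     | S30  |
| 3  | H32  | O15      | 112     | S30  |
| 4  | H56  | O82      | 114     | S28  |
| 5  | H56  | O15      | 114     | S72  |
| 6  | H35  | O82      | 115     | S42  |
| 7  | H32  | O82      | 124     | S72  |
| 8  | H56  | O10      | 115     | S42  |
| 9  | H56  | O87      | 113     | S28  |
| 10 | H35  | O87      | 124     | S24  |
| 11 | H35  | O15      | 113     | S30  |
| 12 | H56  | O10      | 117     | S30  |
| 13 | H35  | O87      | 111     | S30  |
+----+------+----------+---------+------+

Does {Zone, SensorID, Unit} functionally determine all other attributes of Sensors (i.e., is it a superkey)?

Rows 1 and 12 have the same {Zone, SensorID, Unit} value (Zone=H56, SensorID=O10, Unit=S30) but are distinct tuples, so {Zone, SensorID, Unit} does not determine every attribute — not a superkey.

No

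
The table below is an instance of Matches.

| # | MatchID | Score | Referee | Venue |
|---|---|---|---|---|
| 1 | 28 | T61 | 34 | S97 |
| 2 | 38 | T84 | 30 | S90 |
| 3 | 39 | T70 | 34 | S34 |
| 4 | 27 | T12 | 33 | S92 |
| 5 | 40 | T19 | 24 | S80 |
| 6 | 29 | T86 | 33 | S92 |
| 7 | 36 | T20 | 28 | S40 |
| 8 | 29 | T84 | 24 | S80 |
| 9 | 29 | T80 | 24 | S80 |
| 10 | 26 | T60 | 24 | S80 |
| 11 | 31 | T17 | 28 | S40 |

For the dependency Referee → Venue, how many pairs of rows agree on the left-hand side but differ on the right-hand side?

1

Referee=34: violating pairs (1,3) — 1 pair.
Referee=33: all 2 rows agree on Venue — 0 pairs.
Referee=24: all 4 rows agree on Venue — 0 pairs.
Referee=28: all 2 rows agree on Venue — 0 pairs.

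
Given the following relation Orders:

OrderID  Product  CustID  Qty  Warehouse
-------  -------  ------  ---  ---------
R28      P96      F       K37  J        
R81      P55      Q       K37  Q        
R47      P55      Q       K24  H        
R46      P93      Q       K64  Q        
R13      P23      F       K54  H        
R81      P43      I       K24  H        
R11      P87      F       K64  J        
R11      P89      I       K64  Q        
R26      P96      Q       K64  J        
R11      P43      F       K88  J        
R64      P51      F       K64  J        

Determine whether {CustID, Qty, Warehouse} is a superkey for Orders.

Two distinct rows share (CustID=F, Qty=K64, Warehouse=J), so {CustID, Qty, Warehouse} does not determine every attribute — not a superkey.

No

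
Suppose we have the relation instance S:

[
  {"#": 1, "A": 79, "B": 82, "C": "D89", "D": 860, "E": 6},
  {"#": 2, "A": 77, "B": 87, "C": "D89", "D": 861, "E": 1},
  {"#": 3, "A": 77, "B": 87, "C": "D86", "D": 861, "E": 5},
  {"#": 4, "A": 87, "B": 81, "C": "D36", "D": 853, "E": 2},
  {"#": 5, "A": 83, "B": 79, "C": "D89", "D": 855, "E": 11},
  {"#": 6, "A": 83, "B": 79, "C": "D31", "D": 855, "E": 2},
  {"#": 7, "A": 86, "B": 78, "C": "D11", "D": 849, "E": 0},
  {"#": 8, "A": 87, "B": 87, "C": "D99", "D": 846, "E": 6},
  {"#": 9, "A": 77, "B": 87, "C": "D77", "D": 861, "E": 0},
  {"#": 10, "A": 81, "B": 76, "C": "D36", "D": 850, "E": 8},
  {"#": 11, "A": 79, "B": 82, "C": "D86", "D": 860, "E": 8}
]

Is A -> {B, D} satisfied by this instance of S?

No

A=79: rows 1, 11 → {B,D} = (82, 860), (82, 860) ✓
A=77: rows 2, 3, 9 → {B,D} = (87, 861), (87, 861), (87, 861) ✓
A=87: rows 4, 8 → {B,D} takes values {(81, 853), (87, 846)} — violation
A=83: rows 5, 6 → {B,D} = (79, 855), (79, 855) ✓
A=86: row 7 → {B,D} = (78, 849) ✓
A=81: row 10 → {B,D} = (76, 850) ✓
Two rows agree on A but differ on {B, D}, so A -> {B, D} does not hold.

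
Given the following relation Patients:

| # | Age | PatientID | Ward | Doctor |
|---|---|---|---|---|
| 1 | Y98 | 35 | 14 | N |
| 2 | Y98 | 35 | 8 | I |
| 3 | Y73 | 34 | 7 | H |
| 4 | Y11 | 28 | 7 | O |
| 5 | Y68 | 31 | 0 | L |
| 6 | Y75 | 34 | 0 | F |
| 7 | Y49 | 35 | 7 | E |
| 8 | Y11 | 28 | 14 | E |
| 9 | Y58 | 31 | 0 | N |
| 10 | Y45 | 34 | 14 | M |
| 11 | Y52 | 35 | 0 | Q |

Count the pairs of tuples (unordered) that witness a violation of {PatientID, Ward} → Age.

1

(PatientID=31, Ward=0): violating pairs (5,9) — 1 pair.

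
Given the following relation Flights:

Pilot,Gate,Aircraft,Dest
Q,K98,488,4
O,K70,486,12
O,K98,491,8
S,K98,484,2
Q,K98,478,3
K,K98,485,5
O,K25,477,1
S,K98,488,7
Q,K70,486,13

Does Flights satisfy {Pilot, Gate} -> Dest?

No

(Pilot=Q, Gate=K98): 2 rows → Dest takes values {4, 3} — violation
(Pilot=O, Gate=K70): 1 row → Dest = 12 ✓
(Pilot=O, Gate=K98): 1 row → Dest = 8 ✓
(Pilot=S, Gate=K98): 2 rows → Dest takes values {2, 7} — violation
(Pilot=K, Gate=K98): 1 row → Dest = 5 ✓
(Pilot=O, Gate=K25): 1 row → Dest = 1 ✓
(Pilot=Q, Gate=K70): 1 row → Dest = 13 ✓
Two rows agree on {Pilot, Gate} but differ on Dest, so {Pilot, Gate} -> Dest does not hold.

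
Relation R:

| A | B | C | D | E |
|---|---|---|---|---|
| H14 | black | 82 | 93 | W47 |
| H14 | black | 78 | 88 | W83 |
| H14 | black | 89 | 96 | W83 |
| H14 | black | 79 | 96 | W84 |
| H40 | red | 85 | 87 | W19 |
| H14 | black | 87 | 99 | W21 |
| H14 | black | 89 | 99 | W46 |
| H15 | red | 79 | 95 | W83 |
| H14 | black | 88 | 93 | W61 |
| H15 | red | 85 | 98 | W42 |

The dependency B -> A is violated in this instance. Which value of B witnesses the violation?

red

B=black: 7 rows → A = H14, H14, H14, H14, H14, H14, H14 ✓
B=red: 3 rows → A takes values {H40, H15} — violation
The only B value with inconsistent A is B=red.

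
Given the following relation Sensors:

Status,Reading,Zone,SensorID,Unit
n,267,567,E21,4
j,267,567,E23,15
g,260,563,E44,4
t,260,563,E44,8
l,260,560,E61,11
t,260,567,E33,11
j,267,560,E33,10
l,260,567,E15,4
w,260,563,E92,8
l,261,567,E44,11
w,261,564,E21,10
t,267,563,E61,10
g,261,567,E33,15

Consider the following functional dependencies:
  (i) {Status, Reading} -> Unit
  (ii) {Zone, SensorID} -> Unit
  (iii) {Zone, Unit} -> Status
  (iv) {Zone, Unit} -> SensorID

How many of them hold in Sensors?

0

(i) {Status, Reading} -> Unit: (Status=j, Reading=267): 2 rows → Unit takes values {15, 10} — violation; (Status=t, Reading=260): 2 rows → Unit takes values {8, 11} — violation; (Status=l, Reading=260): 2 rows → Unit takes values {11, 4} — violation — fails.
(ii) {Zone, SensorID} -> Unit: (Zone=563, SensorID=E44): 2 rows → Unit takes values {4, 8} — violation; (Zone=567, SensorID=E33): 2 rows → Unit takes values {11, 15} — violation — fails.
(iii) {Zone, Unit} -> Status: (Zone=567, Unit=4): 2 rows → Status takes values {n, l} — violation; (Zone=567, Unit=15): 2 rows → Status takes values {j, g} — violation; (Zone=563, Unit=8): 2 rows → Status takes values {t, w} — violation; (Zone=567, Unit=11): 2 rows → Status takes values {t, l} — violation — fails.
(iv) {Zone, Unit} -> SensorID: (Zone=567, Unit=4): 2 rows → SensorID takes values {E21, E15} — violation; (Zone=567, Unit=15): 2 rows → SensorID takes values {E23, E33} — violation; (Zone=563, Unit=8): 2 rows → SensorID takes values {E44, E92} — violation; (Zone=567, Unit=11): 2 rows → SensorID takes values {E33, E44} — violation — fails.
None of the 4 dependencies hold.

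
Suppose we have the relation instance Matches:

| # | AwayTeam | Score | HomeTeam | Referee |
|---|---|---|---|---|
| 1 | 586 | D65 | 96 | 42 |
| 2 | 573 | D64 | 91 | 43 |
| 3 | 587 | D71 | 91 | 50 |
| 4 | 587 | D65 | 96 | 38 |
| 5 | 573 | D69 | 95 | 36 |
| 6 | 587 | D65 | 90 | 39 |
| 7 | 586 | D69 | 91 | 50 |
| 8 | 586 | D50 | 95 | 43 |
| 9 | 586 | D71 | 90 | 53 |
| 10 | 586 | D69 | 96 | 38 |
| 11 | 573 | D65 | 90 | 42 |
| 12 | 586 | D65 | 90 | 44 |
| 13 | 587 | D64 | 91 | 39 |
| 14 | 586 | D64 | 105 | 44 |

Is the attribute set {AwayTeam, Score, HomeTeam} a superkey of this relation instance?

All 14 rows have distinct {AwayTeam, Score, HomeTeam} values, so {AwayTeam, Score, HomeTeam} → (all attributes) holds and {AwayTeam, Score, HomeTeam} is a superkey.

Yes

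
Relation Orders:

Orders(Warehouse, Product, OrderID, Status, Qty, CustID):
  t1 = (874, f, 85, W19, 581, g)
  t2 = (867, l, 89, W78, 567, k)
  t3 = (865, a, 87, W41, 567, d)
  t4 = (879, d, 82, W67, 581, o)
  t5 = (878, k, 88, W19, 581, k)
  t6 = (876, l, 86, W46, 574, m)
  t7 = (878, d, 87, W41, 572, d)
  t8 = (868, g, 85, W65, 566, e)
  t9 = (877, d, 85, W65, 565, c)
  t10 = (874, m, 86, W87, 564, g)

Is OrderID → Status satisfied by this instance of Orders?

OrderID=85: rows 1, 8, 9 → Status takes values {W19, W65} — violation
OrderID=89: row 2 → Status = W78 ✓
OrderID=87: rows 3, 7 → Status = W41, W41 ✓
OrderID=82: row 4 → Status = W67 ✓
OrderID=88: row 5 → Status = W19 ✓
OrderID=86: rows 6, 10 → Status takes values {W46, W87} — violation
Two rows agree on OrderID but differ on Status, so OrderID → Status does not hold.

No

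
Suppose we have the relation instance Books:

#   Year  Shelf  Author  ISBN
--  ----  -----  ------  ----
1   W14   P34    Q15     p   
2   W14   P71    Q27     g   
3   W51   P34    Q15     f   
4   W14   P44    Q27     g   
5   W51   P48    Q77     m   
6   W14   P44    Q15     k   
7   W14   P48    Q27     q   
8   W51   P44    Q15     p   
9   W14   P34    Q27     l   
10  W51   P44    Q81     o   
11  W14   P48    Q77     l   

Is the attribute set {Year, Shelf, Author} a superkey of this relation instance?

All 11 rows have distinct {Year, Shelf, Author} values, so {Year, Shelf, Author} → (all attributes) holds and {Year, Shelf, Author} is a superkey.

Yes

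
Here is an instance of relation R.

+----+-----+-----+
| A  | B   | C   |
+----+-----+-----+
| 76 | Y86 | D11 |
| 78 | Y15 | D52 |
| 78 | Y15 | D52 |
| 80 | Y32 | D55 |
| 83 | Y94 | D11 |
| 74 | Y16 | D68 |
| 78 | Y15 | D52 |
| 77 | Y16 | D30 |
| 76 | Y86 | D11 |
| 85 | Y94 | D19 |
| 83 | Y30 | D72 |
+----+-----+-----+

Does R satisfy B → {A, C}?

No

B=Y86: 2 rows → {A,C} = (76, D11), (76, D11) ✓
B=Y15: 3 rows → {A,C} = (78, D52), (78, D52), (78, D52) ✓
B=Y32: 1 row → {A,C} = (80, D55) ✓
B=Y94: 2 rows → {A,C} takes values {(83, D11), (85, D19)} — violation
B=Y16: 2 rows → {A,C} takes values {(74, D68), (77, D30)} — violation
B=Y30: 1 row → {A,C} = (83, D72) ✓
Two rows agree on B but differ on {A, C}, so B → {A, C} does not hold.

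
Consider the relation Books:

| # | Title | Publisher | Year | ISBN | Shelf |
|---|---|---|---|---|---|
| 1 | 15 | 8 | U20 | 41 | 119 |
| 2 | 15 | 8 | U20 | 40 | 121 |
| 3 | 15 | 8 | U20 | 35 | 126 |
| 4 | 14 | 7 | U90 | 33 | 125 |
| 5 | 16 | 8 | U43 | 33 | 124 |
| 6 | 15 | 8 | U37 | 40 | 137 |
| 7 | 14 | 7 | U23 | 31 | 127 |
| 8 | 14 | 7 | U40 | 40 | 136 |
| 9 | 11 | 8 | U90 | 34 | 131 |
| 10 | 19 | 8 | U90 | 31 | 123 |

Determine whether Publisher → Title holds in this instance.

No

Publisher=8: rows 1, 2, 3, 5, 6, 9, 10 → Title takes values {15, 16, 11, 19} — violation
Publisher=7: rows 4, 7, 8 → Title = 14, 14, 14 ✓
Two rows agree on Publisher but differ on Title, so Publisher → Title does not hold.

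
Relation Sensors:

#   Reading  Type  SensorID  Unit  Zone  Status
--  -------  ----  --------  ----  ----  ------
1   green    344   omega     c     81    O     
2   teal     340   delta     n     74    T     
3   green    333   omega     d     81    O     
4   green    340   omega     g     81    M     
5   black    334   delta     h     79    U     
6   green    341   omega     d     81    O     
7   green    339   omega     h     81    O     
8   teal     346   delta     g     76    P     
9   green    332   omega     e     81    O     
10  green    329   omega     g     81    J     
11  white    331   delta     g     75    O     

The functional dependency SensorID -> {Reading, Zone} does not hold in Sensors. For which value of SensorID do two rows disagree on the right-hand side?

SensorID=omega: rows 1, 3, 4, 6, 7, 9, 10 → {Reading,Zone} = (green, 81), (green, 81), (green, 81), (green, 81), (green, 81), (green, 81), (green, 81) ✓
SensorID=delta: rows 2, 5, 8, 11 → {Reading,Zone} takes values {(teal, 74), (black, 79), (teal, 76), (white, 75)} — violation
The only SensorID value with inconsistent RHS is SensorID=delta.

delta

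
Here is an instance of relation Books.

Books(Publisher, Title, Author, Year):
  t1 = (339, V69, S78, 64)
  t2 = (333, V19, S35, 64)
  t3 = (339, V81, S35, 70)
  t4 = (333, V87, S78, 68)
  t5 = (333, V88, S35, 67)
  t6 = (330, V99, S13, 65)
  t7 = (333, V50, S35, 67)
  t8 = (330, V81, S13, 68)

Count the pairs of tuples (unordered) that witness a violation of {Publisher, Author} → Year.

(Publisher=333, Author=S35): violating pairs (2,5), (2,7) — 2 pairs.
(Publisher=330, Author=S13): violating pairs (6,8) — 1 pair.

3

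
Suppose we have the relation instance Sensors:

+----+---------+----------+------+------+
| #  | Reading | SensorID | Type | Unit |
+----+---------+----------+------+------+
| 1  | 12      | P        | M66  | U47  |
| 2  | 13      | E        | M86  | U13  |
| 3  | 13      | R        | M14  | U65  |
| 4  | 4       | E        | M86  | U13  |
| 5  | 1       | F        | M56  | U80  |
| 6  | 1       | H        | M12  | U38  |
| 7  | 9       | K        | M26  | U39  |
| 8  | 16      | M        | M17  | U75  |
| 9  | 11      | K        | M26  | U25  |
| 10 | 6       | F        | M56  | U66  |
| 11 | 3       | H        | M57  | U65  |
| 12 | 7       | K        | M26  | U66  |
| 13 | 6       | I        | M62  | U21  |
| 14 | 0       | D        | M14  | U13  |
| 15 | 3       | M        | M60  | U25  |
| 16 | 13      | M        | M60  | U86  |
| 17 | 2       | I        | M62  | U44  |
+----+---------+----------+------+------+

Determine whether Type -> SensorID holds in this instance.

Type=M66: row 1 → SensorID = P ✓
Type=M86: rows 2, 4 → SensorID = E, E ✓
Type=M14: rows 3, 14 → SensorID takes values {R, D} — violation
Type=M56: rows 5, 10 → SensorID = F, F ✓
Type=M12: row 6 → SensorID = H ✓
Type=M26: rows 7, 9, 12 → SensorID = K, K, K ✓
Type=M17: row 8 → SensorID = M ✓
Type=M57: row 11 → SensorID = H ✓
Type=M62: rows 13, 17 → SensorID = I, I ✓
Type=M60: rows 15, 16 → SensorID = M, M ✓
Two rows agree on Type but differ on SensorID, so Type -> SensorID does not hold.

No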